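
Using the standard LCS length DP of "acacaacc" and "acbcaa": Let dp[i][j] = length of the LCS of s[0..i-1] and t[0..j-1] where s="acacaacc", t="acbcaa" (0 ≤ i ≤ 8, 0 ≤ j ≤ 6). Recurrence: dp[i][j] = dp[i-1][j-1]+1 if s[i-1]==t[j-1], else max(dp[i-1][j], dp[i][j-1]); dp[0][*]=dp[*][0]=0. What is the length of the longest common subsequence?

5

   ''  a  c  b  c  a  a
''  0  0  0  0  0  0  0
 a  0  1  1  1  1  1  1
 c  0  1  2  2  2  2  2
 a  0  1  2  2  2  3  3
 c  0  1  2  2  3  3  3
 a  0  1  2  2  3  4  4
 a  0  1  2  2  3  4  5
 c  0  1  2  2  3  4  5
 c  0  1  2  2  3  4  5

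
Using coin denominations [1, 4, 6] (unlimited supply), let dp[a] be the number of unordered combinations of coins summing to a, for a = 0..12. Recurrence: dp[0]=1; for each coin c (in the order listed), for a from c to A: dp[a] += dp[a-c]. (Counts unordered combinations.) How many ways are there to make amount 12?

after  coin     0     1     2     3     4     5     6     7     8     9    10    11    12
          1     1     1     1     1     1     1     1     1     1     1     1     1     1
          4     1     1     1     1     2     2     2     2     3     3     3     3     4
          6     1     1     1     1     2     2     3     3     4     4     5     5     7

7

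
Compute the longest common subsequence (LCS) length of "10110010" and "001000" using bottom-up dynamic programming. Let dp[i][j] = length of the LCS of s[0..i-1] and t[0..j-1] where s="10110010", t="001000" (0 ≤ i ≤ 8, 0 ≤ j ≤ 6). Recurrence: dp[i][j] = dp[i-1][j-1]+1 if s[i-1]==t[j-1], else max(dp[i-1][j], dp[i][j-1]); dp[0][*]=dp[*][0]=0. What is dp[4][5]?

2

   ''  0  0  1  0  0  0
''  0  0  0  0  0  0  0
 1  0  0  0  1  1  1  1
 0  0  1  1  1  2  2  2
 1  0  1  1  2  2  2  2
 1  0  1  1  2  2  2  2
 0  0  1  2  2  3  3  3
 0  0  1  2  2  3  4  4
 1  0  1  2  3  3  4  4
 0  0  1  2  3  4  4  5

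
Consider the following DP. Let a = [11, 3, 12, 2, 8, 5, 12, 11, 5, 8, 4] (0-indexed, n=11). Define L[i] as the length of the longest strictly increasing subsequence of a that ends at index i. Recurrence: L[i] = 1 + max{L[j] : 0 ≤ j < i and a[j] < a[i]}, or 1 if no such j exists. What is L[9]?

   i    0    1    2    3    4    5    6    7    8    9   10
a[i]   11    3   12    2    8    5   12   11    5    8    4
L[i]    1    1    2    1    2    2    3    3    2    3    2

3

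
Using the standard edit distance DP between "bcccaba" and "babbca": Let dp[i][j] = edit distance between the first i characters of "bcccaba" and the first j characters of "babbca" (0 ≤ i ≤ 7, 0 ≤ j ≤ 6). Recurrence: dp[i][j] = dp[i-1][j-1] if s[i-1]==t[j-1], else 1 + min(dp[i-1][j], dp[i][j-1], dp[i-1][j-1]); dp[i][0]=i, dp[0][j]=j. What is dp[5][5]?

   ''  b  a  b  b  c  a
''  0  1  2  3  4  5  6
 b  1  0  1  2  3  4  5
 c  2  1  1  2  3  3  4
 c  3  2  2  2  3  3  4
 c  4  3  3  3  3  3  4
 a  5  4  3  4  4  4  3
 b  6  5  4  3  4  5  4
 a  7  6  5  4  4  5  5

4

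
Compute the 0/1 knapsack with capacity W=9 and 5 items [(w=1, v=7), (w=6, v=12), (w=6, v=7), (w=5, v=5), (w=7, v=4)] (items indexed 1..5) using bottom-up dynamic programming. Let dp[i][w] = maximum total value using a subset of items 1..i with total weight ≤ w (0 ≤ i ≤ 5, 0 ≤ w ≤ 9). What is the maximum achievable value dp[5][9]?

i\w   0   1   2   3   4   5   6   7   8   9
  0   0   0   0   0   0   0   0   0   0   0
  1   0   7   7   7   7   7   7   7   7   7
  2   0   7   7   7   7   7  12  19  19  19
  3   0   7   7   7   7   7  12  19  19  19
  4   0   7   7   7   7   7  12  19  19  19
  5   0   7   7   7   7   7  12  19  19  19

19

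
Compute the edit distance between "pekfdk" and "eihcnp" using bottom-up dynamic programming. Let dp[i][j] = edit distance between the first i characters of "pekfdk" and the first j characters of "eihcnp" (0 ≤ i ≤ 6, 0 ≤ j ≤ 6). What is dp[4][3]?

   ''  e  i  h  c  n  p
''  0  1  2  3  4  5  6
 p  1  1  2  3  4  5  5
 e  2  1  2  3  4  5  6
 k  3  2  2  3  4  5  6
 f  4  3  3  3  4  5  6
 d  5  4  4  4  4  5  6
 k  6  5  5  5  5  5  6

3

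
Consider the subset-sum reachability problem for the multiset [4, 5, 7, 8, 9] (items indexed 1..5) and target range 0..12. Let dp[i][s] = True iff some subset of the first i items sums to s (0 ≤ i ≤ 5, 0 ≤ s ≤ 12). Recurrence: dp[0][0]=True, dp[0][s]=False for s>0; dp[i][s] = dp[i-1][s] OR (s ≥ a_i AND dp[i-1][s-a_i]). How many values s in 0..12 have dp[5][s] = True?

i\s   0   1   2   3   4   5   6   7   8   9  10  11  12
  0   T   F   F   F   F   F   F   F   F   F   F   F   F
  1   T   F   F   F   T   F   F   F   F   F   F   F   F
  2   T   F   F   F   T   T   F   F   F   T   F   F   F
  3   T   F   F   F   T   T   F   T   F   T   F   T   T
  4   T   F   F   F   T   T   F   T   T   T   F   T   T
  5   T   F   F   F   T   T   F   T   T   T   F   T   T

8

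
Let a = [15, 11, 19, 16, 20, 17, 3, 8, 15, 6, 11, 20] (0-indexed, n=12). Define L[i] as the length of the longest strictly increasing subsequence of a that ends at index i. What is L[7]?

2

   i    0    1    2    3    4    5    6    7    8    9   10   11
a[i]   15   11   19   16   20   17    3    8   15    6   11   20
L[i]    1    1    2    2    3    3    1    2    3    2    3    4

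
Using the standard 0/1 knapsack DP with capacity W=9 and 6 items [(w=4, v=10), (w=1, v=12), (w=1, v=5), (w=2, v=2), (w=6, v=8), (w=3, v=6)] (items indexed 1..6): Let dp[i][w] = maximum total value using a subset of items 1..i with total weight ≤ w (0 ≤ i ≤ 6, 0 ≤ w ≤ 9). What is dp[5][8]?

29

i\w   0   1   2   3   4   5   6   7   8   9
  0   0   0   0   0   0   0   0   0   0   0
  1   0   0   0   0  10  10  10  10  10  10
  2   0  12  12  12  12  22  22  22  22  22
  3   0  12  17  17  17  22  27  27  27  27
  4   0  12  17  17  19  22  27  27  29  29
  5   0  12  17  17  19  22  27  27  29  29
  6   0  12  17  17  19  23  27  27  29  33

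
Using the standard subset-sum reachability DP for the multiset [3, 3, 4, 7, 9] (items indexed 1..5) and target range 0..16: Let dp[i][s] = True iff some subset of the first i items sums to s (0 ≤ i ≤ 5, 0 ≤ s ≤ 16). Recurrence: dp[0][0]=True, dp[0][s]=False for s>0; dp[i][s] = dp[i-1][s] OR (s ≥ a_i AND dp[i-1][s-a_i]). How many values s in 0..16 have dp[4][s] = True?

9

i\s   0   1   2   3   4   5   6   7   8   9  10  11  12  13  14  15  16
  0   T   F   F   F   F   F   F   F   F   F   F   F   F   F   F   F   F
  1   T   F   F   T   F   F   F   F   F   F   F   F   F   F   F   F   F
  2   T   F   F   T   F   F   T   F   F   F   F   F   F   F   F   F   F
  3   T   F   F   T   T   F   T   T   F   F   T   F   F   F   F   F   F
  4   T   F   F   T   T   F   T   T   F   F   T   T   F   T   T   F   F
  5   T   F   F   T   T   F   T   T   F   T   T   T   T   T   T   T   T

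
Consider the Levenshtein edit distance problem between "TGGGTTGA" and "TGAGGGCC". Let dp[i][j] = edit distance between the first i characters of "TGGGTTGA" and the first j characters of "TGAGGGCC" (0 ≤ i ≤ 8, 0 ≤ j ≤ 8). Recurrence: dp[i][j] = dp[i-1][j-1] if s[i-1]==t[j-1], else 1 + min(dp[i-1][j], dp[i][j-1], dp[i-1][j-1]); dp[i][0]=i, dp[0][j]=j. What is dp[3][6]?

   ''  T  G  A  G  G  G  C  C
''  0  1  2  3  4  5  6  7  8
 T  1  0  1  2  3  4  5  6  7
 G  2  1  0  1  2  3  4  5  6
 G  3  2  1  1  1  2  3  4  5
 G  4  3  2  2  1  1  2  3  4
 T  5  4  3  3  2  2  2  3  4
 T  6  5  4  4  3  3  3  3  4
 G  7  6  5  5  4  3  3  4  4
 A  8  7  6  5  5  4  4  4  5

3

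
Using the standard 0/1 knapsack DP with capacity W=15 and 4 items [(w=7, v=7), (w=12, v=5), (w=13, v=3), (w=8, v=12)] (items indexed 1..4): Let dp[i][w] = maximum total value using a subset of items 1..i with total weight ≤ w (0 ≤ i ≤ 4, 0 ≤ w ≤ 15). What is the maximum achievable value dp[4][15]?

19

i\w   0   1   2   3   4   5   6   7   8   9  10  11  12  13  14  15
  0   0   0   0   0   0   0   0   0   0   0   0   0   0   0   0   0
  1   0   0   0   0   0   0   0   7   7   7   7   7   7   7   7   7
  2   0   0   0   0   0   0   0   7   7   7   7   7   7   7   7   7
  3   0   0   0   0   0   0   0   7   7   7   7   7   7   7   7   7
  4   0   0   0   0   0   0   0   7  12  12  12  12  12  12  12  19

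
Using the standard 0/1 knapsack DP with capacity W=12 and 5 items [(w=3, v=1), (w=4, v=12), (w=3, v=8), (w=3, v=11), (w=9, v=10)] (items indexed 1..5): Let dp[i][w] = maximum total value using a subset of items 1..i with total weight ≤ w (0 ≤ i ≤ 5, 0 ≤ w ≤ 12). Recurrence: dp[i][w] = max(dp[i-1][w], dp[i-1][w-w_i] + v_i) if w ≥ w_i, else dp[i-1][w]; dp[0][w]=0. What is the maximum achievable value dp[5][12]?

i\w   0   1   2   3   4   5   6   7   8   9  10  11  12
  0   0   0   0   0   0   0   0   0   0   0   0   0   0
  1   0   0   0   1   1   1   1   1   1   1   1   1   1
  2   0   0   0   1  12  12  12  13  13  13  13  13  13
  3   0   0   0   8  12  12  12  20  20  20  21  21  21
  4   0   0   0  11  12  12  19  23  23  23  31  31  31
  5   0   0   0  11  12  12  19  23  23  23  31  31  31

31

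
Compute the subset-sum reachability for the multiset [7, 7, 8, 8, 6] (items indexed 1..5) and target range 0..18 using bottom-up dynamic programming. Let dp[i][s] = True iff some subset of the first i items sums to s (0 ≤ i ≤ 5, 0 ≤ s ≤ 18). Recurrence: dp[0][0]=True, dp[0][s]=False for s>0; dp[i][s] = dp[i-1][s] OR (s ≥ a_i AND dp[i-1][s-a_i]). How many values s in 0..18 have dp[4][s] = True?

6

i\s   0   1   2   3   4   5   6   7   8   9  10  11  12  13  14  15  16  17  18
  0   T   F   F   F   F   F   F   F   F   F   F   F   F   F   F   F   F   F   F
  1   T   F   F   F   F   F   F   T   F   F   F   F   F   F   F   F   F   F   F
  2   T   F   F   F   F   F   F   T   F   F   F   F   F   F   T   F   F   F   F
  3   T   F   F   F   F   F   F   T   T   F   F   F   F   F   T   T   F   F   F
  4   T   F   F   F   F   F   F   T   T   F   F   F   F   F   T   T   T   F   F
  5   T   F   F   F   F   F   T   T   T   F   F   F   F   T   T   T   T   F   F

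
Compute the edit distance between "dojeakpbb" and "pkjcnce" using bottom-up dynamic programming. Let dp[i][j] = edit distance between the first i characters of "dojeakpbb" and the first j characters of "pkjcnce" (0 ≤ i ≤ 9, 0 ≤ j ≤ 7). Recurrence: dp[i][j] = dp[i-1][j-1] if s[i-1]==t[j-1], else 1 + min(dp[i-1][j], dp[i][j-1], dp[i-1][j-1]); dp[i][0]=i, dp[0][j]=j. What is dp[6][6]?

   ''  p  k  j  c  n  c  e
''  0  1  2  3  4  5  6  7
 d  1  1  2  3  4  5  6  7
 o  2  2  2  3  4  5  6  7
 j  3  3  3  2  3  4  5  6
 e  4  4  4  3  3  4  5  5
 a  5  5  5  4  4  4  5  6
 k  6  6  5  5  5  5  5  6
 p  7  6  6  6  6  6  6  6
 b  8  7  7  7  7  7  7  7
 b  9  8  8  8  8  8  8  8

5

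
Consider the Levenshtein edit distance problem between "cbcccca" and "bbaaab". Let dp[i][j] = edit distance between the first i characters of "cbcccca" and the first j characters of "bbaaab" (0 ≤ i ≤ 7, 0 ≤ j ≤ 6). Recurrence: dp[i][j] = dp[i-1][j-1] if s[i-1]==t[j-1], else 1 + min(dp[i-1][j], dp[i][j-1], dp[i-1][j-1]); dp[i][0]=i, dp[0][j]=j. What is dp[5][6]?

5

   ''  b  b  a  a  a  b
''  0  1  2  3  4  5  6
 c  1  1  2  3  4  5  6
 b  2  1  1  2  3  4  5
 c  3  2  2  2  3  4  5
 c  4  3  3  3  3  4  5
 c  5  4  4  4  4  4  5
 c  6  5  5  5  5  5  5
 a  7  6  6  5  5  5  6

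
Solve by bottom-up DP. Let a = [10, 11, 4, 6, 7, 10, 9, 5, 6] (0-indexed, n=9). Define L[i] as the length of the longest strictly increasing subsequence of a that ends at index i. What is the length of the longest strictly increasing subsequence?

   i    0    1    2    3    4    5    6    7    8
a[i]   10   11    4    6    7   10    9    5    6
L[i]    1    2    1    2    3    4    4    2    3

4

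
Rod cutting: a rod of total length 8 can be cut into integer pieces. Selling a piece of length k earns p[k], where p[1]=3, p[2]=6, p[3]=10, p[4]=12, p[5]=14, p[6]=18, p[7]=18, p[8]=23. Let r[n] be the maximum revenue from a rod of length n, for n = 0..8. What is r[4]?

   n    0    1    2    3    4    5    6    7    8
r[n]    0    3    6   10   13   16   20   23   26

13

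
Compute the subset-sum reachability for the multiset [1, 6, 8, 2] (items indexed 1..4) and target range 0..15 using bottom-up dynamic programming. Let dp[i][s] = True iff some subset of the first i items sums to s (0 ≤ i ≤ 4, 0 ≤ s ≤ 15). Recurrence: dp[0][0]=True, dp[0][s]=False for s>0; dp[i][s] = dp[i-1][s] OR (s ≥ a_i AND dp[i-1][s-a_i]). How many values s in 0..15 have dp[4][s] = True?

12

i\s   0   1   2   3   4   5   6   7   8   9  10  11  12  13  14  15
  0   T   F   F   F   F   F   F   F   F   F   F   F   F   F   F   F
  1   T   T   F   F   F   F   F   F   F   F   F   F   F   F   F   F
  2   T   T   F   F   F   F   T   T   F   F   F   F   F   F   F   F
  3   T   T   F   F   F   F   T   T   T   T   F   F   F   F   T   T
  4   T   T   T   T   F   F   T   T   T   T   T   T   F   F   T   T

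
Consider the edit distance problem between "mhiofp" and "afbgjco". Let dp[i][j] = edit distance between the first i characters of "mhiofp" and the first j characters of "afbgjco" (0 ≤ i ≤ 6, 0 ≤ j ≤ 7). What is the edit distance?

   ''  a  f  b  g  j  c  o
''  0  1  2  3  4  5  6  7
 m  1  1  2  3  4  5  6  7
 h  2  2  2  3  4  5  6  7
 i  3  3  3  3  4  5  6  7
 o  4  4  4  4  4  5  6  6
 f  5  5  4  5  5  5  6  7
 p  6  6  5  5  6  6  6  7

7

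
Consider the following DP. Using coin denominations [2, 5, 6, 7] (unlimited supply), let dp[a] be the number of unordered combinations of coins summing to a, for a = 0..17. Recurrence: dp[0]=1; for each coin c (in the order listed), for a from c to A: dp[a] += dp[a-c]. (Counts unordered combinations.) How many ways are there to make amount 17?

after  coin     0     1     2     3     4     5     6     7     8     9    10    11    12    13    14    15    16    17
          2     1     0     1     0     1     0     1     0     1     0     1     0     1     0     1     0     1     0
          5     1     0     1     0     1     1     1     1     1     1     2     1     2     1     2     2     2     2
          6     1     0     1     0     1     1     2     1     2     1     3     2     4     2     4     3     5     4
          7     1     0     1     0     1     1     2     2     2     2     3     3     5     4     6     5     7     7

7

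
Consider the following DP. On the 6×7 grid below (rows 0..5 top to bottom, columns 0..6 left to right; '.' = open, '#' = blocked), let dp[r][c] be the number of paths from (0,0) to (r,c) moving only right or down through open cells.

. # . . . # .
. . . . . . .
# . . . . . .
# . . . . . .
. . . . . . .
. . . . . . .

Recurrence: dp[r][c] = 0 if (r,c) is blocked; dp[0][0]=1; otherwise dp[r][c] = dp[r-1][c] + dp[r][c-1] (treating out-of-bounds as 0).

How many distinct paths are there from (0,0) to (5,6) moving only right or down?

r\c   0   1   2   3   4   5   6
  0   1   0   0   0   0   0   0
  1   1   1   1   1   1   1   1
  2   0   1   2   3   4   5   6
  3   0   1   3   6  10  15  21
  4   0   1   4  10  20  35  56
  5   0   1   5  15  35  70 126

126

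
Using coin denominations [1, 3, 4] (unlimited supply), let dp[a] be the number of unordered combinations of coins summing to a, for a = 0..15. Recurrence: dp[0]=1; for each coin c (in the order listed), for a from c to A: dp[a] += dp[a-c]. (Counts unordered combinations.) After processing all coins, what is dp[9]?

7

after  coin     0     1     2     3     4     5     6     7     8     9    10    11    12    13    14    15
          1     1     1     1     1     1     1     1     1     1     1     1     1     1     1     1     1
          3     1     1     1     2     2     2     3     3     3     4     4     4     5     5     5     6
          4     1     1     1     2     3     3     4     5     6     7     8     9    11    12    13    15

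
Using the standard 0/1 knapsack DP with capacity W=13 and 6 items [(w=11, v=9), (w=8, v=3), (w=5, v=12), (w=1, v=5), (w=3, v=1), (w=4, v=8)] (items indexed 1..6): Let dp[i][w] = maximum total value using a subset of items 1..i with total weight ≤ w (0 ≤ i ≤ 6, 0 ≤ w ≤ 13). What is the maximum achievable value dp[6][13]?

i\w   0   1   2   3   4   5   6   7   8   9  10  11  12  13
  0   0   0   0   0   0   0   0   0   0   0   0   0   0   0
  1   0   0   0   0   0   0   0   0   0   0   0   9   9   9
  2   0   0   0   0   0   0   0   0   3   3   3   9   9   9
  3   0   0   0   0   0  12  12  12  12  12  12  12  12  15
  4   0   5   5   5   5  12  17  17  17  17  17  17  17  17
  5   0   5   5   5   6  12  17  17  17  18  18  18  18  18
  6   0   5   5   5   8  13  17  17  17  20  25  25  25  26

26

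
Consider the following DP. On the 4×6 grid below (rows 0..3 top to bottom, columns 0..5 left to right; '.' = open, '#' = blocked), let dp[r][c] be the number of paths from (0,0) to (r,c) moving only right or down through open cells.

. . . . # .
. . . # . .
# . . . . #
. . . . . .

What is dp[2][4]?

r\c   0   1   2   3   4   5
  0   1   1   1   1   0   0
  1   1   2   3   0   0   0
  2   0   2   5   5   5   0
  3   0   2   7  12  17  17

5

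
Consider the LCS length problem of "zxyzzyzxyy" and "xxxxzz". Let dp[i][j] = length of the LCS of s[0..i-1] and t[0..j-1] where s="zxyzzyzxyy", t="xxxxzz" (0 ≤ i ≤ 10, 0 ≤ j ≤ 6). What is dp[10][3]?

2

   ''  x  x  x  x  z  z
''  0  0  0  0  0  0  0
 z  0  0  0  0  0  1  1
 x  0  1  1  1  1  1  1
 y  0  1  1  1  1  1  1
 z  0  1  1  1  1  2  2
 z  0  1  1  1  1  2  3
 y  0  1  1  1  1  2  3
 z  0  1  1  1  1  2  3
 x  0  1  2  2  2  2  3
 y  0  1  2  2  2  2  3
 y  0  1  2  2  2  2  3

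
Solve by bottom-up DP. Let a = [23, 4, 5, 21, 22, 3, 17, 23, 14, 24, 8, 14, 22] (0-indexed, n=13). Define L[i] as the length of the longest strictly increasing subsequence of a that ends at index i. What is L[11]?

4

   i    0    1    2    3    4    5    6    7    8    9   10   11   12
a[i]   23    4    5   21   22    3   17   23   14   24    8   14   22
L[i]    1    1    2    3    4    1    3    5    3    6    3    4    5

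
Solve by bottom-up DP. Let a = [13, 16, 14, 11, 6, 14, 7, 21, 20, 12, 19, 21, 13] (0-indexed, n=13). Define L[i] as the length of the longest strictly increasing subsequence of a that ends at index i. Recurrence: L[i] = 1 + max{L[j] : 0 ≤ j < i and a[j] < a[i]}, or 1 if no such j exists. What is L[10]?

   i    0    1    2    3    4    5    6    7    8    9   10   11   12
a[i]   13   16   14   11    6   14    7   21   20   12   19   21   13
L[i]    1    2    2    1    1    2    2    3    3    3    4    5    4

4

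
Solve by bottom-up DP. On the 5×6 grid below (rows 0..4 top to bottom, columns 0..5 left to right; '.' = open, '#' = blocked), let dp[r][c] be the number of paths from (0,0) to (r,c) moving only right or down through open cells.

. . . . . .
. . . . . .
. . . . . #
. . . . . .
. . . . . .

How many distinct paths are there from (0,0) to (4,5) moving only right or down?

r\c   0   1   2   3   4   5
  0   1   1   1   1   1   1
  1   1   2   3   4   5   6
  2   1   3   6  10  15   0
  3   1   4  10  20  35  35
  4   1   5  15  35  70 105

105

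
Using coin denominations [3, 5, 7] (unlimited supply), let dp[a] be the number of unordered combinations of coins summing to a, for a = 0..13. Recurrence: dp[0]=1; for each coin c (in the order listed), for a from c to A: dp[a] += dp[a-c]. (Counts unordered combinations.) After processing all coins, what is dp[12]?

after  coin     0     1     2     3     4     5     6     7     8     9    10    11    12    13
          3     1     0     0     1     0     0     1     0     0     1     0     0     1     0
          5     1     0     0     1     0     1     1     0     1     1     1     1     1     1
          7     1     0     0     1     0     1     1     1     1     1     2     1     2     2

2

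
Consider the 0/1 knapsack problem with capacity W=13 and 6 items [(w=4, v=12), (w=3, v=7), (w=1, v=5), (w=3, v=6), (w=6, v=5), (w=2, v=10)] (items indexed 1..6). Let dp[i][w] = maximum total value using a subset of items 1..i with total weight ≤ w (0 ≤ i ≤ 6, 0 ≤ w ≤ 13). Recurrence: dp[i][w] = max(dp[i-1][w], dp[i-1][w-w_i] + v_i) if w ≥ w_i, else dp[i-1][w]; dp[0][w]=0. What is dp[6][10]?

34

i\w   0   1   2   3   4   5   6   7   8   9  10  11  12  13
  0   0   0   0   0   0   0   0   0   0   0   0   0   0   0
  1   0   0   0   0  12  12  12  12  12  12  12  12  12  12
  2   0   0   0   7  12  12  12  19  19  19  19  19  19  19
  3   0   5   5   7  12  17  17  19  24  24  24  24  24  24
  4   0   5   5   7  12  17  17  19  24  24  25  30  30  30
  5   0   5   5   7  12  17  17  19  24  24  25  30  30  30
  6   0   5  10  15  15  17  22  27  27  29  34  34  35  40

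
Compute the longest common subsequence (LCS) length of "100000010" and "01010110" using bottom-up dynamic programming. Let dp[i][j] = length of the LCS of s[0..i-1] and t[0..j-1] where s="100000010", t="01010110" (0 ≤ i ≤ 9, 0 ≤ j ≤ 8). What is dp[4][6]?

   ''  0  1  0  1  0  1  1  0
''  0  0  0  0  0  0  0  0  0
 1  0  0  1  1  1  1  1  1  1
 0  0  1  1  2  2  2  2  2  2
 0  0  1  1  2  2  3  3  3  3
 0  0  1  1  2  2  3  3  3  4
 0  0  1  1  2  2  3  3  3  4
 0  0  1  1  2  2  3  3  3  4
 0  0  1  1  2  2  3  3  3  4
 1  0  1  2  2  3  3  4  4  4
 0  0  1  2  3  3  4  4  4  5

3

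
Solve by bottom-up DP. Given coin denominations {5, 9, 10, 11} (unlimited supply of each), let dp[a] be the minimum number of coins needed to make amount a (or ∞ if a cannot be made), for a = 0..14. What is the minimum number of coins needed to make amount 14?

 a  0  1  2  3  4  5  6  7  8  9 10 11 12 13 14
dp  0  -  -  -  -  1  -  -  -  1  1  1  -  -  2
(- denotes ∞ / unreachable)

2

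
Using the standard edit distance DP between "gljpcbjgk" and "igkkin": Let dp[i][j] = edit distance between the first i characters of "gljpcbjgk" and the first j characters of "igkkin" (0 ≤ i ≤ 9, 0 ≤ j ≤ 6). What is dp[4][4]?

   ''  i  g  k  k  i  n
''  0  1  2  3  4  5  6
 g  1  1  1  2  3  4  5
 l  2  2  2  2  3  4  5
 j  3  3  3  3  3  4  5
 p  4  4  4  4  4  4  5
 c  5  5  5  5  5  5  5
 b  6  6  6  6  6  6  6
 j  7  7  7  7  7  7  7
 g  8  8  7  8  8  8  8
 k  9  9  8  7  8  9  9

4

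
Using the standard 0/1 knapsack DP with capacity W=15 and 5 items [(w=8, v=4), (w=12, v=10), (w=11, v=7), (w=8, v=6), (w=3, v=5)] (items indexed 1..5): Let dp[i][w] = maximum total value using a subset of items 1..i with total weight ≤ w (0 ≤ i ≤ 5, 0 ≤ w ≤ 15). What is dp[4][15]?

i\w   0   1   2   3   4   5   6   7   8   9  10  11  12  13  14  15
  0   0   0   0   0   0   0   0   0   0   0   0   0   0   0   0   0
  1   0   0   0   0   0   0   0   0   4   4   4   4   4   4   4   4
  2   0   0   0   0   0   0   0   0   4   4   4   4  10  10  10  10
  3   0   0   0   0   0   0   0   0   4   4   4   7  10  10  10  10
  4   0   0   0   0   0   0   0   0   6   6   6   7  10  10  10  10
  5   0   0   0   5   5   5   5   5   6   6   6  11  11  11  12  15

10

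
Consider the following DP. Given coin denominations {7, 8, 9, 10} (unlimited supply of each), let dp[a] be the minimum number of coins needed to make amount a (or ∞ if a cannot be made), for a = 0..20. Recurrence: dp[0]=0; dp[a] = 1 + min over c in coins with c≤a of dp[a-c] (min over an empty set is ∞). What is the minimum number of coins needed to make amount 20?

 a  0  1  2  3  4  5  6  7  8  9 10 11 12 13 14 15 16 17 18 19 20
dp  0  -  -  -  -  -  -  1  1  1  1  -  -  -  2  2  2  2  2  2  2
(- denotes ∞ / unreachable)

2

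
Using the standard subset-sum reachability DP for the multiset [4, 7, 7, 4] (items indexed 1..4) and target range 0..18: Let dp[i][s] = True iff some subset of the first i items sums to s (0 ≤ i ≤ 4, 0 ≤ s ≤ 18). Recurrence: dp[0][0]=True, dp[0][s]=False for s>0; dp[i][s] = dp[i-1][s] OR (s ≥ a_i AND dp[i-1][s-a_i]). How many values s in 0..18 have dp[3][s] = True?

i\s   0   1   2   3   4   5   6   7   8   9  10  11  12  13  14  15  16  17  18
  0   T   F   F   F   F   F   F   F   F   F   F   F   F   F   F   F   F   F   F
  1   T   F   F   F   T   F   F   F   F   F   F   F   F   F   F   F   F   F   F
  2   T   F   F   F   T   F   F   T   F   F   F   T   F   F   F   F   F   F   F
  3   T   F   F   F   T   F   F   T   F   F   F   T   F   F   T   F   F   F   T
  4   T   F   F   F   T   F   F   T   T   F   F   T   F   F   T   T   F   F   T

6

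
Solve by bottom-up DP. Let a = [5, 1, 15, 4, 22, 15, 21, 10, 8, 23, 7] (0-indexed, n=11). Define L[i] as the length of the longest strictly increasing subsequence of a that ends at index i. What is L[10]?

   i    0    1    2    3    4    5    6    7    8    9   10
a[i]    5    1   15    4   22   15   21   10    8   23    7
L[i]    1    1    2    2    3    3    4    3    3    5    3

3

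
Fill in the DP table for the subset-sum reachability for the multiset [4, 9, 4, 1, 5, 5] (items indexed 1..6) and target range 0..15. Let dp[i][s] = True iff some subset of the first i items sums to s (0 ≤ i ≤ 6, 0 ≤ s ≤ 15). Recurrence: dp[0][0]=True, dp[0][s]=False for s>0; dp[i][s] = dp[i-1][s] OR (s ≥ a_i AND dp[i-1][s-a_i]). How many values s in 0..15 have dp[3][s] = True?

5

i\s   0   1   2   3   4   5   6   7   8   9  10  11  12  13  14  15
  0   T   F   F   F   F   F   F   F   F   F   F   F   F   F   F   F
  1   T   F   F   F   T   F   F   F   F   F   F   F   F   F   F   F
  2   T   F   F   F   T   F   F   F   F   T   F   F   F   T   F   F
  3   T   F   F   F   T   F   F   F   T   T   F   F   F   T   F   F
  4   T   T   F   F   T   T   F   F   T   T   T   F   F   T   T   F
  5   T   T   F   F   T   T   T   F   T   T   T   F   F   T   T   T
  6   T   T   F   F   T   T   T   F   T   T   T   T   F   T   T   T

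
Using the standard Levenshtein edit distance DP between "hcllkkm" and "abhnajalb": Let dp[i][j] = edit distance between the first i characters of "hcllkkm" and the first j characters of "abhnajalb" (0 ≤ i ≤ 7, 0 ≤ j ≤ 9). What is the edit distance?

8

   ''  a  b  h  n  a  j  a  l  b
''  0  1  2  3  4  5  6  7  8  9
 h  1  1  2  2  3  4  5  6  7  8
 c  2  2  2  3  3  4  5  6  7  8
 l  3  3  3  3  4  4  5  6  6  7
 l  4  4  4  4  4  5  5  6  6  7
 k  5  5  5  5  5  5  6  6  7  7
 k  6  6  6  6  6  6  6  7  7  8
 m  7  7  7  7  7  7  7  7  8  8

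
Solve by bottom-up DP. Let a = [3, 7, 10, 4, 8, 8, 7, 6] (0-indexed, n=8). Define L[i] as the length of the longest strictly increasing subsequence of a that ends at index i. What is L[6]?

3

   i    0    1    2    3    4    5    6    7
a[i]    3    7   10    4    8    8    7    6
L[i]    1    2    3    2    3    3    3    3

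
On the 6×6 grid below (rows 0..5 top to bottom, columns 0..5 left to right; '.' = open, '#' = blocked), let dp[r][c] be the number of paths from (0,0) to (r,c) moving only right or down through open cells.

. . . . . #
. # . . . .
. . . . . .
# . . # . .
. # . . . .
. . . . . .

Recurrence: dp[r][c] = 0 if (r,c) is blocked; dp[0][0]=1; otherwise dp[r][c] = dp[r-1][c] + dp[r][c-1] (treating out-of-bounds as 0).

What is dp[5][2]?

r\c   0   1   2   3   4   5
  0   1   1   1   1   1   0
  1   1   0   1   2   3   3
  2   1   1   2   4   7  10
  3   0   1   3   0   7  17
  4   0   0   3   3  10  27
  5   0   0   3   6  16  43

3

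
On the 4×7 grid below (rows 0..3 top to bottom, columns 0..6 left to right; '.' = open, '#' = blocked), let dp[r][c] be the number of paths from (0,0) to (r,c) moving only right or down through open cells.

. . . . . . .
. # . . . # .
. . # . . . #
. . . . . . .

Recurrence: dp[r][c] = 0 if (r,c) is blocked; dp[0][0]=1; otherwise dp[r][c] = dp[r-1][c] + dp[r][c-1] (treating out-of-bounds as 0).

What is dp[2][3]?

2

r\c   0   1   2   3   4   5   6
  0   1   1   1   1   1   1   1
  1   1   0   1   2   3   0   1
  2   1   1   0   2   5   5   0
  3   1   2   2   4   9  14  14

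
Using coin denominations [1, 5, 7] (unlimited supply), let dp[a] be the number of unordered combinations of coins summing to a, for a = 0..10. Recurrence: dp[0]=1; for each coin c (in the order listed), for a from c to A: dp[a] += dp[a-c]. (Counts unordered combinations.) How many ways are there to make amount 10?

after  coin     0     1     2     3     4     5     6     7     8     9    10
          1     1     1     1     1     1     1     1     1     1     1     1
          5     1     1     1     1     1     2     2     2     2     2     3
          7     1     1     1     1     1     2     2     3     3     3     4

4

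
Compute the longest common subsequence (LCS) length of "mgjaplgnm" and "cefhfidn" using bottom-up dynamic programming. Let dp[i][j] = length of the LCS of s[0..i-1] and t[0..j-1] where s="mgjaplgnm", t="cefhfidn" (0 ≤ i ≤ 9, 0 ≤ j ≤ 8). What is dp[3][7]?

   ''  c  e  f  h  f  i  d  n
''  0  0  0  0  0  0  0  0  0
 m  0  0  0  0  0  0  0  0  0
 g  0  0  0  0  0  0  0  0  0
 j  0  0  0  0  0  0  0  0  0
 a  0  0  0  0  0  0  0  0  0
 p  0  0  0  0  0  0  0  0  0
 l  0  0  0  0  0  0  0  0  0
 g  0  0  0  0  0  0  0  0  0
 n  0  0  0  0  0  0  0  0  1
 m  0  0  0  0  0  0  0  0  1

0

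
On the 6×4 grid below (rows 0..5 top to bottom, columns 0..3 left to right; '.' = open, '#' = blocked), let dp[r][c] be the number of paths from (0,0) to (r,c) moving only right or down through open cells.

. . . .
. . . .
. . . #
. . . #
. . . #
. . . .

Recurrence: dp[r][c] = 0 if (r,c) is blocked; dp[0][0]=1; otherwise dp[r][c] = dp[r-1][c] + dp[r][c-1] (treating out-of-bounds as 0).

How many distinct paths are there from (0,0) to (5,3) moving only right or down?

21

r\c   0   1   2   3
  0   1   1   1   1
  1   1   2   3   4
  2   1   3   6   0
  3   1   4  10   0
  4   1   5  15   0
  5   1   6  21  21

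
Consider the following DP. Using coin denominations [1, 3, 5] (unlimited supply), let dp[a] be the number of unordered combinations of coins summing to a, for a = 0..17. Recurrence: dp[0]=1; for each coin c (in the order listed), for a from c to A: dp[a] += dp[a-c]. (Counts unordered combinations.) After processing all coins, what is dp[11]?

8

after  coin     0     1     2     3     4     5     6     7     8     9    10    11    12    13    14    15    16    17
          1     1     1     1     1     1     1     1     1     1     1     1     1     1     1     1     1     1     1
          3     1     1     1     2     2     2     3     3     3     4     4     4     5     5     5     6     6     6
          5     1     1     1     2     2     3     4     4     5     6     7     8     9    10    11    13    14    15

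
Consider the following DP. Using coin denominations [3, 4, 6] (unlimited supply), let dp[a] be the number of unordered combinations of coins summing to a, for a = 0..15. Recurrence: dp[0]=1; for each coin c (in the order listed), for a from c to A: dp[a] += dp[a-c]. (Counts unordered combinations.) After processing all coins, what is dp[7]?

1

after  coin     0     1     2     3     4     5     6     7     8     9    10    11    12    13    14    15
          3     1     0     0     1     0     0     1     0     0     1     0     0     1     0     0     1
          4     1     0     0     1     1     0     1     1     1     1     1     1     2     1     1     2
          6     1     0     0     1     1     0     2     1     1     2     2     1     4     2     2     4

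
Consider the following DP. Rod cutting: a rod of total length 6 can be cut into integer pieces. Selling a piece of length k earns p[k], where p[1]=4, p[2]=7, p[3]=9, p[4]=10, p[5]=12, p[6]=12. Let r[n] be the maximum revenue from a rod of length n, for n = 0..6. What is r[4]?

16

   n    0    1    2    3    4    5    6
r[n]    0    4    8   12   16   20   24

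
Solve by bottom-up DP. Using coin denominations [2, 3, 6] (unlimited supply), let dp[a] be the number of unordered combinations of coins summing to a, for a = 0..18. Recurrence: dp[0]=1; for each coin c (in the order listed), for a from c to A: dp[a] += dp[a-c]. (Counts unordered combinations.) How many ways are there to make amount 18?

10

after  coin     0     1     2     3     4     5     6     7     8     9    10    11    12    13    14    15    16    17    18
          2     1     0     1     0     1     0     1     0     1     0     1     0     1     0     1     0     1     0     1
          3     1     0     1     1     1     1     2     1     2     2     2     2     3     2     3     3     3     3     4
          6     1     0     1     1     1     1     3     1     3     3     3     3     6     3     6     6     6     6    10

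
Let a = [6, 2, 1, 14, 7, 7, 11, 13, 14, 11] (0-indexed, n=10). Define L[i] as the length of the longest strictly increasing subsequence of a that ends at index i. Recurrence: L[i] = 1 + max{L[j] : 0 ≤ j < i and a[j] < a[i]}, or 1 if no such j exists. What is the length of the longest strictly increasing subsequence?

5

   i    0    1    2    3    4    5    6    7    8    9
a[i]    6    2    1   14    7    7   11   13   14   11
L[i]    1    1    1    2    2    2    3    4    5    3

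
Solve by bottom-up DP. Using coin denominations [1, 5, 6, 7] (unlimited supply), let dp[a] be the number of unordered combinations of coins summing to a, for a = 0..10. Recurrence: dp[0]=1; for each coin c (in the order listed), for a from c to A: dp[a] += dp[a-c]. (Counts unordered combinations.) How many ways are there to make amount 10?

after  coin     0     1     2     3     4     5     6     7     8     9    10
          1     1     1     1     1     1     1     1     1     1     1     1
          5     1     1     1     1     1     2     2     2     2     2     3
          6     1     1     1     1     1     2     3     3     3     3     4
          7     1     1     1     1     1     2     3     4     4     4     5

5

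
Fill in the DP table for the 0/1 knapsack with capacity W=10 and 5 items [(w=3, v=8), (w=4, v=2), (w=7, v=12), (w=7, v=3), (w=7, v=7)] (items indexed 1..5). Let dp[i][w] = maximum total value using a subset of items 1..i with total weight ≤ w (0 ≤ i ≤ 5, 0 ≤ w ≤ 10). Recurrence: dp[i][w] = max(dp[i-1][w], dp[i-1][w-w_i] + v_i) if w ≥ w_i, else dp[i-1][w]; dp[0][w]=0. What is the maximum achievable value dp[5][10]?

20

i\w   0   1   2   3   4   5   6   7   8   9  10
  0   0   0   0   0   0   0   0   0   0   0   0
  1   0   0   0   8   8   8   8   8   8   8   8
  2   0   0   0   8   8   8   8  10  10  10  10
  3   0   0   0   8   8   8   8  12  12  12  20
  4   0   0   0   8   8   8   8  12  12  12  20
  5   0   0   0   8   8   8   8  12  12  12  20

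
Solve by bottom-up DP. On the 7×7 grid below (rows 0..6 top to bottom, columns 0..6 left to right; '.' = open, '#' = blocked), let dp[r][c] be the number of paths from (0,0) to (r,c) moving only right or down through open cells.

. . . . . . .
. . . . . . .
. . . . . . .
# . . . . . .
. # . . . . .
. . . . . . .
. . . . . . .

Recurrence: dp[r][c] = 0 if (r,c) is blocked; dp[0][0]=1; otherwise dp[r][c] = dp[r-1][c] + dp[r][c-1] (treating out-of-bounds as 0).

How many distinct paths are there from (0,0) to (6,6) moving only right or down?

r\c   0   1   2   3   4   5   6
  0   1   1   1   1   1   1   1
  1   1   2   3   4   5   6   7
  2   1   3   6  10  15  21  28
  3   0   3   9  19  34  55  83
  4   0   0   9  28  62 117 200
  5   0   0   9  37  99 216 416
  6   0   0   9  46 145 361 777

777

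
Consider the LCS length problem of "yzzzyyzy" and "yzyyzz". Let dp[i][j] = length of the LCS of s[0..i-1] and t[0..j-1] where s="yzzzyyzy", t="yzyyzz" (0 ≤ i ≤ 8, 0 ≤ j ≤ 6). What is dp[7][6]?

   ''  y  z  y  y  z  z
''  0  0  0  0  0  0  0
 y  0  1  1  1  1  1  1
 z  0  1  2  2  2  2  2
 z  0  1  2  2  2  3  3
 z  0  1  2  2  2  3  4
 y  0  1  2  3  3  3  4
 y  0  1  2  3  4  4  4
 z  0  1  2  3  4  5  5
 y  0  1  2  3  4  5  5

5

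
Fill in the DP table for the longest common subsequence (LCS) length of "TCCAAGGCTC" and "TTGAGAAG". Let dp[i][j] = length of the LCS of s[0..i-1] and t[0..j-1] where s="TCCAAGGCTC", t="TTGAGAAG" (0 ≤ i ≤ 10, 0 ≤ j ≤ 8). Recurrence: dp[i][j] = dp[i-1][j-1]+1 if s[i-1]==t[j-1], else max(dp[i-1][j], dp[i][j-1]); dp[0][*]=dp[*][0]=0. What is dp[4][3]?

   ''  T  T  G  A  G  A  A  G
''  0  0  0  0  0  0  0  0  0
 T  0  1  1  1  1  1  1  1  1
 C  0  1  1  1  1  1  1  1  1
 C  0  1  1  1  1  1  1  1  1
 A  0  1  1  1  2  2  2  2  2
 A  0  1  1  1  2  2  3  3  3
 G  0  1  1  2  2  3  3  3  4
 G  0  1  1  2  2  3  3  3  4
 C  0  1  1  2  2  3  3  3  4
 T  0  1  2  2  2  3  3  3  4
 C  0  1  2  2  2  3  3  3  4

1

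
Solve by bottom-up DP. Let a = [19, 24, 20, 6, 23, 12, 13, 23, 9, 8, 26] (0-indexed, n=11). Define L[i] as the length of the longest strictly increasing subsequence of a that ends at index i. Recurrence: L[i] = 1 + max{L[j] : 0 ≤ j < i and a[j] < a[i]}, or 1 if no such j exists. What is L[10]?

5

   i    0    1    2    3    4    5    6    7    8    9   10
a[i]   19   24   20    6   23   12   13   23    9    8   26
L[i]    1    2    2    1    3    2    3    4    2    2    5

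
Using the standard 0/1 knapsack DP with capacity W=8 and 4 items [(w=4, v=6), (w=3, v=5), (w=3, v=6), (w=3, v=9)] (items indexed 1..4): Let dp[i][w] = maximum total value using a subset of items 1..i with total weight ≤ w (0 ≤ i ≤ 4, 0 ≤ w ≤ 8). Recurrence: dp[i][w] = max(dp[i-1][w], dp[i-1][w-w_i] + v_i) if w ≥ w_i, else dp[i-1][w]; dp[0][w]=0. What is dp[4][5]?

i\w   0   1   2   3   4   5   6   7   8
  0   0   0   0   0   0   0   0   0   0
  1   0   0   0   0   6   6   6   6   6
  2   0   0   0   5   6   6   6  11  11
  3   0   0   0   6   6   6  11  12  12
  4   0   0   0   9   9   9  15  15  15

9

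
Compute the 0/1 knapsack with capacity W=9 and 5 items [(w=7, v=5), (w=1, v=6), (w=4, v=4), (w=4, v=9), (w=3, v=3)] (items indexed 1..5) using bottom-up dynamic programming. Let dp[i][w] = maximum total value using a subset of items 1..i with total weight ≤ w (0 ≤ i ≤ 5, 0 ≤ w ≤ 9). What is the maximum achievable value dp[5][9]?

i\w   0   1   2   3   4   5   6   7   8   9
  0   0   0   0   0   0   0   0   0   0   0
  1   0   0   0   0   0   0   0   5   5   5
  2   0   6   6   6   6   6   6   6  11  11
  3   0   6   6   6   6  10  10  10  11  11
  4   0   6   6   6   9  15  15  15  15  19
  5   0   6   6   6   9  15  15  15  18  19

19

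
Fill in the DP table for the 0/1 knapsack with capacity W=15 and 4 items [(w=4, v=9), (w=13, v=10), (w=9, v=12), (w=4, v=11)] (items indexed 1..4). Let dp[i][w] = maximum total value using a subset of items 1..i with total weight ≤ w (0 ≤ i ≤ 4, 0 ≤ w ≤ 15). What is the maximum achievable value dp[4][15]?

23

i\w   0   1   2   3   4   5   6   7   8   9  10  11  12  13  14  15
  0   0   0   0   0   0   0   0   0   0   0   0   0   0   0   0   0
  1   0   0   0   0   9   9   9   9   9   9   9   9   9   9   9   9
  2   0   0   0   0   9   9   9   9   9   9   9   9   9  10  10  10
  3   0   0   0   0   9   9   9   9   9  12  12  12  12  21  21  21
  4   0   0   0   0  11  11  11  11  20  20  20  20  20  23  23  23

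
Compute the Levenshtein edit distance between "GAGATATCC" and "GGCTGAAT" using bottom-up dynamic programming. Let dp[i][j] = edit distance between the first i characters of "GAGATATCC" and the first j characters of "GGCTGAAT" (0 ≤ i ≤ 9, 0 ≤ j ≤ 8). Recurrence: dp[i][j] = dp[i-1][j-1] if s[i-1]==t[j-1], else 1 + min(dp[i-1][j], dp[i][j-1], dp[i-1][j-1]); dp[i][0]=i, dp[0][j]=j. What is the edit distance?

   ''  G  G  C  T  G  A  A  T
''  0  1  2  3  4  5  6  7  8
 G  1  0  1  2  3  4  5  6  7
 A  2  1  1  2  3  4  4  5  6
 G  3  2  1  2  3  3  4  5  6
 A  4  3  2  2  3  4  3  4  5
 T  5  4  3  3  2  3  4  4  4
 A  6  5  4  4  3  3  3  4  5
 T  7  6  5  5  4  4  4  4  4
 C  8  7  6  5  5  5  5  5  5
 C  9  8  7  6  6  6  6  6  6

6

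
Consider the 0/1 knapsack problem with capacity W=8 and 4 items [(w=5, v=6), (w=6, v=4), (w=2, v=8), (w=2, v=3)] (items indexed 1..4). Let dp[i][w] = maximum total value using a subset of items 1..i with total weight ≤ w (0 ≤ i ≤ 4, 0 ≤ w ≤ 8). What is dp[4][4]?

i\w   0   1   2   3   4   5   6   7   8
  0   0   0   0   0   0   0   0   0   0
  1   0   0   0   0   0   6   6   6   6
  2   0   0   0   0   0   6   6   6   6
  3   0   0   8   8   8   8   8  14  14
  4   0   0   8   8  11  11  11  14  14

11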